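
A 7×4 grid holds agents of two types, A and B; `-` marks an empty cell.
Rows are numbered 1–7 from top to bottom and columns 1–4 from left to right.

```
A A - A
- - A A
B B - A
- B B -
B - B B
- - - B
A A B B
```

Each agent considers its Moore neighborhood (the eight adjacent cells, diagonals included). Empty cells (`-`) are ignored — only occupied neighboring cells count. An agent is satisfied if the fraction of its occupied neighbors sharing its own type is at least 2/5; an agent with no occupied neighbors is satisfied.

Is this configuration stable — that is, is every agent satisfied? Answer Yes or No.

Yes

(1,1)A 1/1 satisfied
(1,2)A 2/2 satisfied
(1,4)A 2/2 satisfied
(2,3)A 4/5 satisfied
(2,4)A 3/3 satisfied
(3,1)B 2/2 satisfied
(3,2)B 3/4 satisfied
(3,4)A 2/3 satisfied
(4,2)B 5/5 satisfied
(4,3)B 4/5 satisfied
(5,1)B 1/1 satisfied
(5,3)B 4/4 satisfied
(5,4)B 3/3 satisfied
(6,4)B 4/4 satisfied
(7,1)A 1/1 satisfied
(7,2)A 1/2 satisfied
(7,3)B 2/3 satisfied
(7,4)B 2/2 satisfied
All meet the threshold, so the configuration is stable.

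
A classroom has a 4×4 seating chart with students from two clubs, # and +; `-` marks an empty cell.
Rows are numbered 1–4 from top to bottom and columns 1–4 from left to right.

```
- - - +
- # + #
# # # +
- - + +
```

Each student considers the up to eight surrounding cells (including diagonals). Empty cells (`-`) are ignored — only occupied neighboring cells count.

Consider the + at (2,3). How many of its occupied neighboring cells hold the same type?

Occupied neighbors of (2,3): (1,4)=+, (2,2)=#, (2,4)=#, (3,2)=#, (3,3)=#, (3,4)=+.
Same type (+): 2 of 6.

2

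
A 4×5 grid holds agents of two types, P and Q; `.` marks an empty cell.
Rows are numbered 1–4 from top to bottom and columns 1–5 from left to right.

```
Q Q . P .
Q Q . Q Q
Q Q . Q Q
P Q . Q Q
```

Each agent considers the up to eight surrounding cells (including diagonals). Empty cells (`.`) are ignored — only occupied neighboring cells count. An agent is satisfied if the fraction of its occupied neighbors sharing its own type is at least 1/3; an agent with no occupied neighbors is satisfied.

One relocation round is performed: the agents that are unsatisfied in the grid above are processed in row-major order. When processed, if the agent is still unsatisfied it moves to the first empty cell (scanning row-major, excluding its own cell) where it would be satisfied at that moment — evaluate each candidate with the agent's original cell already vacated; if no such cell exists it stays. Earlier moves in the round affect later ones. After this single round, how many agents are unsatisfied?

Initially unsatisfied (in order): (1,4), (4,1).
  (1,4): no empty cell satisfies it; stays.
  (4,1) → (1,5).
Resulting grid:
Q Q . P P
Q Q . Q Q
Q Q . Q Q
. Q . Q Q
All satisfied now.

0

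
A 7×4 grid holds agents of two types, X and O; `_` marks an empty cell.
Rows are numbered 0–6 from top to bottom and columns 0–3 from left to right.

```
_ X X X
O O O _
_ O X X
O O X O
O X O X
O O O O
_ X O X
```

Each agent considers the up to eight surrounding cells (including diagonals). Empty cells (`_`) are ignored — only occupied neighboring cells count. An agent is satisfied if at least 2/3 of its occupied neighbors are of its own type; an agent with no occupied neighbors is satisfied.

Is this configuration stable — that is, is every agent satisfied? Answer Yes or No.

No

(0,1)X 1/4 ✗
(0,2)X 2/4 ✗
(0,3)X 1/2 ✗
(1,0)O 2/3 ✓
(1,1)O 3/6 ✗
(1,2)O 2/7 ✗
(2,1)O 5/7 ✓
(2,2)X 2/7 ✗
(2,3)X 2/4 ✗
(3,0)O 3/4 ✓
(3,1)O 4/7 ✗
(3,2)X 4/8 ✗
(3,3)O 1/5 ✗
(4,0)O 4/5 ✓
(4,1)X 1/8 ✗
(4,2)O 5/8 ✗
(4,3)X 1/5 ✗
(5,0)O 2/4 ✗
(5,1)O 5/7 ✓
(5,2)O 4/8 ✗
(5,3)O 3/5 ✗
(6,1)X 0/4 ✗
(6,2)O 3/5 ✗
(6,3)X 0/3 ✗
For instance (0,1) has only 1/4 same-type neighbors, below 2/3.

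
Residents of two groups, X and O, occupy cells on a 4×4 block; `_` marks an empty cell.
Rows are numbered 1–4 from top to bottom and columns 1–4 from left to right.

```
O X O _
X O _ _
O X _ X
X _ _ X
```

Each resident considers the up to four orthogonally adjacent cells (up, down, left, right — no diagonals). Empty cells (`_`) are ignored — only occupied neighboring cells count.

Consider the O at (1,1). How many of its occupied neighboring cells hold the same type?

0

Occupied neighbors of (1,1): (2,1)=X, (1,2)=X.
Same type (O): 0 of 2.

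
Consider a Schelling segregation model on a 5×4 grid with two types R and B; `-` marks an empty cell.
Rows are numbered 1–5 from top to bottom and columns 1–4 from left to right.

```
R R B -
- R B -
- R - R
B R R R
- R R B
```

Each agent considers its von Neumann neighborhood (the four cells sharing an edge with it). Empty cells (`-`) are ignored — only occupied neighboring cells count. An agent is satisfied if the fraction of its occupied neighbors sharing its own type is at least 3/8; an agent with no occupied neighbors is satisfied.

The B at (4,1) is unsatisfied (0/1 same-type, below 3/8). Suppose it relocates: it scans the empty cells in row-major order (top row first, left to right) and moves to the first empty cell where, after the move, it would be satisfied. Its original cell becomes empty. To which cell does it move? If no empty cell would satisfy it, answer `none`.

Vacating (4,1). Empty cells in order:
  (1,4): 1/1 same-type → satisfied — stop here.

(1,4)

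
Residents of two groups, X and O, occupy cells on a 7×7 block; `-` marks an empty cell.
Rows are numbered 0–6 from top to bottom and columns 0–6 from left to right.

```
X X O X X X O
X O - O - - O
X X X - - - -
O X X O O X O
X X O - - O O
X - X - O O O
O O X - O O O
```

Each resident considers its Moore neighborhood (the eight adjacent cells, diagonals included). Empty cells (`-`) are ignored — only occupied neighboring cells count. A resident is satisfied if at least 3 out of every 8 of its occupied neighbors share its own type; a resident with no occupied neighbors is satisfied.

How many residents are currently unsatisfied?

8

(0,0)X 2/3 ok
(0,1)X 2/4 ok
(0,2)O 2/4 ok
(0,3)X 1/3 unhappy
(0,4)X 2/3 ok
(0,5)X 1/3 unhappy
(0,6)O 1/2 ok
(1,0)X 4/5 ok
(1,1)O 1/7 unhappy
(1,3)O 1/4 unhappy
(1,6)O 1/2 ok
(2,0)X 3/5 ok
(2,1)X 5/7 ok
(2,2)X 3/6 ok
(3,0)O 0/5 unhappy
(3,1)X 6/8 ok
(3,2)X 4/6 ok
(3,3)O 2/4 ok
(3,4)O 2/3 ok
(3,5)X 0/4 unhappy
(3,6)O 2/3 ok
(4,0)X 3/4 ok
(4,1)X 5/7 ok
(4,2)O 1/5 unhappy
(4,5)O 6/7 ok
(4,6)O 4/5 ok
(5,0)X 2/4 ok
(5,2)X 2/4 ok
(5,4)O 4/4 ok
(5,5)O 7/7 ok
(5,6)O 5/5 ok
(6,0)O 1/2 ok
(6,1)O 1/4 unhappy
(6,2)X 1/2 ok
(6,4)O 3/3 ok
(6,5)O 5/5 ok
(6,6)O 3/3 ok
Unsatisfied: (0,3), (0,5), (1,1), (1,3), (3,0), (3,5), (4,2), (6,1) — 8 in total.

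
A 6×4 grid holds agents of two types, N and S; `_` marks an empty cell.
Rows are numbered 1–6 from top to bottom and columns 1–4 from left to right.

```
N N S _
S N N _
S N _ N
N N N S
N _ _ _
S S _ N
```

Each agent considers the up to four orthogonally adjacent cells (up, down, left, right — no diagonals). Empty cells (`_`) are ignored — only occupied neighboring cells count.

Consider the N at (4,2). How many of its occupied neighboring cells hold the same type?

Occupied neighbors of (4,2): (3,2)=N, (4,1)=N, (4,3)=N.
Same type (N): 3 of 3.

3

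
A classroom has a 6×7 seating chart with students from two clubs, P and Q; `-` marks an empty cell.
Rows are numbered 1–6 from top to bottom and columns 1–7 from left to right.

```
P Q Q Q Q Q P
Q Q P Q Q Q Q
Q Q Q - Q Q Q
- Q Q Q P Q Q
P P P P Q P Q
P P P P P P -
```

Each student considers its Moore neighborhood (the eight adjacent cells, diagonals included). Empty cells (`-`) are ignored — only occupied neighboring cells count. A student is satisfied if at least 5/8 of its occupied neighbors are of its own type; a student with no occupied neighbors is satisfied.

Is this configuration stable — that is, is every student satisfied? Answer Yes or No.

(1,1)P 0/3 unhappy
(1,2)Q 3/5 unhappy
(1,3)Q 4/5 ok
(1,4)Q 4/5 ok
(1,5)Q 5/5 ok
(1,6)Q 4/5 ok
(1,7)P 0/3 unhappy
(2,1)Q 4/5 ok
(2,2)Q 6/8 ok
(2,3)P 0/7 unhappy
(2,4)Q 6/7 ok
(2,5)Q 7/7 ok
(2,6)Q 7/8 ok
(2,7)Q 4/5 ok
(3,1)Q 4/4 ok
(3,2)Q 6/7 ok
(3,3)Q 6/7 ok
(3,5)Q 6/7 ok
(3,6)Q 7/8 ok
(3,7)Q 5/5 ok
(4,2)Q 4/7 unhappy
(4,3)Q 4/7 unhappy
(4,4)Q 4/7 unhappy
(4,5)P 2/7 unhappy
(4,6)Q 6/8 ok
(4,7)Q 4/5 ok
(5,1)P 3/4 ok
(5,2)P 5/7 ok
(5,3)P 5/8 ok
(5,4)P 5/8 ok
(5,5)Q 2/8 unhappy
(5,6)P 3/7 unhappy
(5,7)Q 2/4 unhappy
(6,1)P 3/3 ok
(6,2)P 5/5 ok
(6,3)P 5/5 ok
(6,4)P 4/5 ok
(6,5)P 4/5 ok
(6,6)P 2/4 unhappy
For instance (1,1) has only 0/3 same-type neighbors, below 5/8.

No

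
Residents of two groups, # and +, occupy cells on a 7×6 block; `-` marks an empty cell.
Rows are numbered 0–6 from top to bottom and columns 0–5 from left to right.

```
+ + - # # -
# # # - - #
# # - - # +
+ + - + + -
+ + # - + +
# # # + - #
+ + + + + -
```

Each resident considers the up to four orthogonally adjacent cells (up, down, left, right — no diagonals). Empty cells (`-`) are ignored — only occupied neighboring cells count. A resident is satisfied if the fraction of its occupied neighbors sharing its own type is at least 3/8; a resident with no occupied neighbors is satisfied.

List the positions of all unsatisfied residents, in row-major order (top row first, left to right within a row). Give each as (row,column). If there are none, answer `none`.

Row 0: (0,0)+ 1/2 satisfied · (0,1)+ 1/2 satisfied · (0,3)# 1/1 satisfied · (0,4)# 1/1 satisfied
Row 1: (1,0)# 2/3 satisfied · (1,1)# 3/4 satisfied · (1,2)# 1/1 satisfied · (1,5)# 0/1 not
Row 2: (2,0)# 2/3 satisfied · (2,1)# 2/3 satisfied · (2,4)# 0/2 not · (2,5)+ 0/2 not
Row 3: (3,0)+ 2/3 satisfied · (3,1)+ 2/3 satisfied · (3,3)+ 1/1 satisfied · (3,4)+ 2/3 satisfied
Row 4: (4,0)+ 2/3 satisfied · (4,1)+ 2/4 satisfied · (4,2)# 1/2 satisfied · (4,4)+ 2/2 satisfied · (4,5)+ 1/2 satisfied
Row 5: (5,0)# 1/3 not · (5,1)# 2/4 satisfied · (5,2)# 2/4 satisfied · (5,3)+ 1/2 satisfied · (5,5)# 0/1 not
Row 6: (6,0)+ 1/2 satisfied · (6,1)+ 2/3 satisfied · (6,2)+ 2/3 satisfied · (6,3)+ 3/3 satisfied · (6,4)+ 1/1 satisfied

(1,5), (2,4), (2,5), (5,0), (5,5)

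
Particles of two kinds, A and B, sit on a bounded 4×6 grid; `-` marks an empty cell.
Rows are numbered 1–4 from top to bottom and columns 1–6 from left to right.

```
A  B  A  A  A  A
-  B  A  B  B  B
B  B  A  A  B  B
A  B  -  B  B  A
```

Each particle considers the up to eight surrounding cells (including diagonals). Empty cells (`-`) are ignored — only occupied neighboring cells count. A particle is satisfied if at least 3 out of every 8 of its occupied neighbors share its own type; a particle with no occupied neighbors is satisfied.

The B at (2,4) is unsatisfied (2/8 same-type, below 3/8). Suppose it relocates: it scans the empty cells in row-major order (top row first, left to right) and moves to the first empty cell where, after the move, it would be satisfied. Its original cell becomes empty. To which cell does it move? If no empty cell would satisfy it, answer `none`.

Vacating (2,4). Empty cells in order:
  (2,1): 4/5 same-type → satisfied — stop here.

(2,1)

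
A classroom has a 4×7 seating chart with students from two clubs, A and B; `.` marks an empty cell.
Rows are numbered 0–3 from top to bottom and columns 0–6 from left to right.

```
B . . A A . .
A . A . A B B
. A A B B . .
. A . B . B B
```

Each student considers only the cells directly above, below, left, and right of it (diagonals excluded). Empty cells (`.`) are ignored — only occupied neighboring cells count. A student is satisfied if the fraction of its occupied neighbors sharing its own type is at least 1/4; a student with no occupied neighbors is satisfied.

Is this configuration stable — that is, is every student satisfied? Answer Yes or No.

(0,0)B 0/1 unhappy
(0,3)A 1/1 ok
(0,4)A 2/2 ok
(1,0)A 0/1 unhappy
(1,2)A 1/1 ok
(1,4)A 1/3 ok
(1,5)B 1/2 ok
(1,6)B 1/1 ok
(2,1)A 2/2 ok
(2,2)A 2/3 ok
(2,3)B 2/3 ok
(2,4)B 1/2 ok
(3,1)A 1/1 ok
(3,3)B 1/1 ok
(3,5)B 1/1 ok
(3,6)B 1/1 ok
For instance (0,0) has only 0/1 same-type neighbors, below 1/4.

No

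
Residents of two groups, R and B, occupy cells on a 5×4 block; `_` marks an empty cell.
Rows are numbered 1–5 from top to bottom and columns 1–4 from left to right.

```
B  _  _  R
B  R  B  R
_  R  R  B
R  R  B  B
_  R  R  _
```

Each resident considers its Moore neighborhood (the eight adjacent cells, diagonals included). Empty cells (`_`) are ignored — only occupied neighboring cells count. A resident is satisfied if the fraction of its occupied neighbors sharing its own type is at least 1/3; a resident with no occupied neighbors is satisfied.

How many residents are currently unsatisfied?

(1,1)B 1/2 satisfied
(1,4)R 1/2 satisfied
(2,1)B 1/3 satisfied
(2,2)R 2/5 satisfied
(2,3)B 1/6 not
(2,4)R 2/4 satisfied
(3,2)R 4/7 satisfied
(3,3)R 4/8 satisfied
(3,4)B 3/5 satisfied
(4,1)R 3/3 satisfied
(4,2)R 5/6 satisfied
(4,3)B 2/7 not
(4,4)B 2/4 satisfied
(5,2)R 3/4 satisfied
(5,3)R 2/4 satisfied
Unsatisfied: (2,3), (4,3) — 2 in total.

2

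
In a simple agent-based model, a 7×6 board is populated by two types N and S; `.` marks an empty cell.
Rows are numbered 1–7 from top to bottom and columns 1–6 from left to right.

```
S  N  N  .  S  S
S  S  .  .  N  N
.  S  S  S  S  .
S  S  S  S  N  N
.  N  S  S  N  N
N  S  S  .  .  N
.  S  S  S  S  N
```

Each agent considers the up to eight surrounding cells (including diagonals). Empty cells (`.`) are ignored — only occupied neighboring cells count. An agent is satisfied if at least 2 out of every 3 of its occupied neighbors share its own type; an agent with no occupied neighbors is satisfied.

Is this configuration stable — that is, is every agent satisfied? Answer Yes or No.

(1,1)S 2/3 ✓
(1,2)N 1/4 ✗
(1,3)N 1/2 ✗
(1,5)S 1/3 ✗
(1,6)S 1/3 ✗
(2,1)S 3/4 ✓
(2,2)S 4/6 ✓
(2,5)N 1/5 ✗
(2,6)N 1/4 ✗
(3,2)S 6/6 ✓
(3,3)S 6/6 ✓
(3,4)S 4/6 ✓
(3,5)S 2/6 ✗
(4,1)S 2/3 ✓
(4,2)S 5/6 ✓
(4,3)S 7/8 ✓
(4,4)S 6/8 ✓
(4,5)N 3/7 ✗
(4,6)N 3/4 ✓
(5,2)N 1/7 ✗
(5,3)S 6/7 ✓
(5,4)S 4/6 ✓
(5,5)N 4/6 ✓
(5,6)N 4/4 ✓
(6,1)N 1/3 ✗
(6,2)S 4/6 ✓
(6,3)S 6/7 ✓
(6,6)N 3/4 ✓
(7,2)S 3/4 ✓
(7,3)S 4/4 ✓
(7,4)S 3/3 ✓
(7,5)S 1/3 ✗
(7,6)N 1/2 ✗
For instance (1,2) has only 1/4 same-type neighbors, below 2/3.

No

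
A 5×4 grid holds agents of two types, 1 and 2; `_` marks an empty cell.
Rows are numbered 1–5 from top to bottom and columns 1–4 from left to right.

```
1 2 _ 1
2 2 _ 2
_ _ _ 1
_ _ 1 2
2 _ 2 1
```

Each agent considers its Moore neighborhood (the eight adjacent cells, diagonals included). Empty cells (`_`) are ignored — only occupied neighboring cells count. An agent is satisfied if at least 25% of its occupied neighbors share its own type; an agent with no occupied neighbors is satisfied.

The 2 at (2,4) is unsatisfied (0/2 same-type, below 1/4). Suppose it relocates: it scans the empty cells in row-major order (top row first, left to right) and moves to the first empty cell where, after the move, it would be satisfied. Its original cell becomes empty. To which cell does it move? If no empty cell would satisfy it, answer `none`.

(1,3)

Vacating (2,4). Empty cells in order:
  (1,3): 2/3 same-type → satisfied — stop here.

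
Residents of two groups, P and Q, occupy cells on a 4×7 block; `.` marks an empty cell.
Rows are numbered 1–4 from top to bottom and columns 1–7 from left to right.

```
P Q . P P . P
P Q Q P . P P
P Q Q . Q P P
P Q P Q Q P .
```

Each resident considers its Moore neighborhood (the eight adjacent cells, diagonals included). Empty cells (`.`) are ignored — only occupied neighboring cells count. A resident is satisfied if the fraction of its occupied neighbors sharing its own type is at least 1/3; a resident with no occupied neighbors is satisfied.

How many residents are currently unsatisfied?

1

(1,1)P 1/3 ok
(1,2)Q 2/4 ok
(1,4)P 2/3 ok
(1,5)P 3/3 ok
(1,7)P 2/2 ok
(2,1)P 2/5 ok
(2,2)Q 4/7 ok
(2,3)Q 4/6 ok
(2,4)P 2/5 ok
(2,6)P 5/6 ok
(2,7)P 4/4 ok
(3,1)P 2/5 ok
(3,2)Q 4/8 ok
(3,3)Q 5/7 ok
(3,5)Q 2/6 ok
(3,6)P 4/6 ok
(3,7)P 4/4 ok
(4,1)P 1/3 ok
(4,2)Q 2/5 ok
(4,3)P 0/4 unhappy
(4,4)Q 3/4 ok
(4,5)Q 2/4 ok
(4,6)P 2/4 ok
Unsatisfied: (4,3) — 1 in total.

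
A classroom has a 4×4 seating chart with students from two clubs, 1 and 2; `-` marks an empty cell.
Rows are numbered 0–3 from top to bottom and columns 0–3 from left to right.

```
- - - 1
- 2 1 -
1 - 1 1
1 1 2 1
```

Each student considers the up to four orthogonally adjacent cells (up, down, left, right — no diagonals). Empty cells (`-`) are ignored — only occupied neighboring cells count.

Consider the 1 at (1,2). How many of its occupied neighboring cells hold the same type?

Occupied neighbors of (1,2): (2,2)=1, (1,1)=2.
Same type (1): 1 of 2.

1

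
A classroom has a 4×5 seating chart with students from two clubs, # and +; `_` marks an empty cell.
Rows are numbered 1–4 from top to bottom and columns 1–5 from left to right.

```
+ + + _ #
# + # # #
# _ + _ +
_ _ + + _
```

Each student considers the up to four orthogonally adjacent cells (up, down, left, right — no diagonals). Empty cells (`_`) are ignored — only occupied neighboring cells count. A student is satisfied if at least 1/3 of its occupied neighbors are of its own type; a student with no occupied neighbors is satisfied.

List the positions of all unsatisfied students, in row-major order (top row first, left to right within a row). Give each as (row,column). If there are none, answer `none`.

(2,3), (3,5)

(1,1)+ 1/2 satisfied
(1,2)+ 3/3 satisfied
(1,3)+ 1/2 satisfied
(1,5)# 1/1 satisfied
(2,1)# 1/3 satisfied
(2,2)+ 1/3 satisfied
(2,3)# 1/4 not
(2,4)# 2/2 satisfied
(2,5)# 2/3 satisfied
(3,1)# 1/1 satisfied
(3,3)+ 1/2 satisfied
(3,5)+ 0/1 not
(4,3)+ 2/2 satisfied
(4,4)+ 1/1 satisfied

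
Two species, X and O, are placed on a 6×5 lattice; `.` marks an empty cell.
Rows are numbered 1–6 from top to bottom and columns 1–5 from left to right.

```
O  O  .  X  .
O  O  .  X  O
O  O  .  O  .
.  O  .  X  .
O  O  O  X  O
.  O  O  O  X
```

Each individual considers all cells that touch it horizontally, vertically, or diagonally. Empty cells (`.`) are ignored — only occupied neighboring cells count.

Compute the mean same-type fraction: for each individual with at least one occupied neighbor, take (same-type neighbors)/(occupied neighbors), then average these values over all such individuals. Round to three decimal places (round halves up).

0.704

(1,1)O 3/3
(1,2)O 3/3
(1,4)X 1/2
(2,1)O 5/5
(2,2)O 5/5
(2,4)X 1/3
(2,5)O 1/3
(3,1)O 4/4
(3,2)O 4/4
(3,4)O 1/3
(4,2)O 5/5
(4,4)X 1/4
(5,1)O 3/3
(5,2)O 5/5
(5,3)O 5/7
(5,4)X 2/6
(5,5)O 1/4
(6,2)O 4/4
(6,3)O 4/5
(6,4)O 3/5
(6,5)X 1/3
Sum over 21 individuals: 3/3 + 3/3 + 1/2 + 5/5 + 5/5 + 1/3 + 1/3 + 4/4 + 4/4 + 1/3 + 5/5 + 1/4 + 3/3 + 5/5 + 5/7 + 2/6 + 1/4 + 4/4 + 4/5 + 3/5 + 1/3 = 1552/105; mean = 1552/105 ÷ 21 = 1552/2205 = 0.703854… → 0.704.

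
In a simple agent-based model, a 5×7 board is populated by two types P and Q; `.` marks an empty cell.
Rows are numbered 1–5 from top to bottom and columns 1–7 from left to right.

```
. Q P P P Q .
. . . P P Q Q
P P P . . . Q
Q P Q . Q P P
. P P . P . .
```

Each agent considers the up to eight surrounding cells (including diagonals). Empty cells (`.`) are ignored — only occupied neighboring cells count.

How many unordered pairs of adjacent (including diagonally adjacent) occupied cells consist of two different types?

18

Scan each occupied cell's neighbors to the right and below (and the two forward diagonals) so each pair is counted once.
From row 1: 4 unlike of 13 pairs (running 4/13).
From row 2: 1 unlike of 6 pairs (running 5/19).
From row 3: 6 unlike of 11 pairs (running 11/30).
From row 4: 7 unlike of 11 pairs (running 18/41).
From row 5: 0 unlike of 1 pairs (running 18/42).
Total adjacent occupied pairs: 42; unlike-type pairs: 18.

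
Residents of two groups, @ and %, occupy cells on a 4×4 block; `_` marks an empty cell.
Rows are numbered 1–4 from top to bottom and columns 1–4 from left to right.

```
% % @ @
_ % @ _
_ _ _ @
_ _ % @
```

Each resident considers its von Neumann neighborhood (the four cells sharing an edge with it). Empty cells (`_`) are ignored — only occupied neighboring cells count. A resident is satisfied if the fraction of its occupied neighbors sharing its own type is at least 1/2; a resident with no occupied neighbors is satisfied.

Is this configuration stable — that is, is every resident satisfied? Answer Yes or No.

No

(1,1)% 1/1 satisfied
(1,2)% 2/3 satisfied
(1,3)@ 2/3 satisfied
(1,4)@ 1/1 satisfied
(2,2)% 1/2 satisfied
(2,3)@ 1/2 satisfied
(3,4)@ 1/1 satisfied
(4,3)% 0/1 not
(4,4)@ 1/2 satisfied
For instance (4,3) has only 0/1 same-type neighbors, below 1/2.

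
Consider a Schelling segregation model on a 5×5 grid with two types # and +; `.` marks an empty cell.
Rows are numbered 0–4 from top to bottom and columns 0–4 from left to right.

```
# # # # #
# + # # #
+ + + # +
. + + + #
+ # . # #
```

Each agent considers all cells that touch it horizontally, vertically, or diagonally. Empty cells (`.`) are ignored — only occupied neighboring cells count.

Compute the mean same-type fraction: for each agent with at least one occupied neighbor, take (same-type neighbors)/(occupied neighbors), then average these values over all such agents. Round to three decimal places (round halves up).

Row 0: (0,0)# 2/3 · (0,1)# 4/5 · (0,2)# 4/5 · (0,3)# 5/5 · (0,4)# 3/3
Row 1: (1,0)# 2/5 · (1,1)+ 3/8 · (1,2)# 5/8 · (1,3)# 6/8 · (1,4)# 4/5
Row 2: (2,0)+ 3/4 · (2,1)+ 5/7 · (2,2)+ 5/8 · (2,3)# 4/8 · (2,4)+ 1/5
Row 3: (3,1)+ 5/6 · (3,2)+ 4/7 · (3,3)+ 3/7 · (3,4)# 3/5
Row 4: (4,0)+ 1/2 · (4,1)# 0/3 · (4,3)# 2/4 · (4,4)# 2/3
Sum over 23 agents: 2/3 + 4/5 + 4/5 + 5/5 + 3/3 + 2/5 + 3/8 + 5/8 + 6/8 + 4/5 + 3/4 + 5/7 + 5/8 + 4/8 + 1/5 + 5/6 + 4/7 + 3/7 + 3/5 + 1/2 + 0/3 + 2/4 + 2/3 = 11849/840; mean = 11849/840 ÷ 23 = 11849/19320 = 0.613302… → 0.613.

0.613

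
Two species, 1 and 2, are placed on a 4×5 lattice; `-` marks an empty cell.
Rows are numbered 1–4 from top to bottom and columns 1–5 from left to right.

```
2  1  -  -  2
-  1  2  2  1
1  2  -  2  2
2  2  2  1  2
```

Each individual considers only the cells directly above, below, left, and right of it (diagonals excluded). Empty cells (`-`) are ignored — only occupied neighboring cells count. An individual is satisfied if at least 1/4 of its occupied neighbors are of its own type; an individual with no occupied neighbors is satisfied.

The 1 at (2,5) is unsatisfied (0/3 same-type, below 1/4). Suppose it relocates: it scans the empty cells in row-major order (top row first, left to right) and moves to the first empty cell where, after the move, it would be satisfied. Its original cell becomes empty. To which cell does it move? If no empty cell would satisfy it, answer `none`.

(1,3)

Vacating (2,5). Empty cells in order:
  (1,3): 1/2 same-type → satisfied — stop here.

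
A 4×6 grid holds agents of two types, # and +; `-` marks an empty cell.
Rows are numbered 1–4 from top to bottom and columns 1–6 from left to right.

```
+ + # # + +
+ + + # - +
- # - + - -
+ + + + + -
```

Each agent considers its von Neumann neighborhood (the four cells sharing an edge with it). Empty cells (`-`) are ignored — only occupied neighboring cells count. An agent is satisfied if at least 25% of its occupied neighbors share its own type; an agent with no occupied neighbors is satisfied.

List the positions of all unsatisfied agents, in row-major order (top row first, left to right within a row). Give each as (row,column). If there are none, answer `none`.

(3,2)

(1,1)+ 2/2 satisfied
(1,2)+ 2/3 satisfied
(1,3)# 1/3 satisfied
(1,4)# 2/3 satisfied
(1,5)+ 1/2 satisfied
(1,6)+ 2/2 satisfied
(2,1)+ 2/2 satisfied
(2,2)+ 3/4 satisfied
(2,3)+ 1/3 satisfied
(2,4)# 1/3 satisfied
(2,6)+ 1/1 satisfied
(3,2)# 0/2 not
(3,4)+ 1/2 satisfied
(4,1)+ 1/1 satisfied
(4,2)+ 2/3 satisfied
(4,3)+ 2/2 satisfied
(4,4)+ 3/3 satisfied
(4,5)+ 1/1 satisfied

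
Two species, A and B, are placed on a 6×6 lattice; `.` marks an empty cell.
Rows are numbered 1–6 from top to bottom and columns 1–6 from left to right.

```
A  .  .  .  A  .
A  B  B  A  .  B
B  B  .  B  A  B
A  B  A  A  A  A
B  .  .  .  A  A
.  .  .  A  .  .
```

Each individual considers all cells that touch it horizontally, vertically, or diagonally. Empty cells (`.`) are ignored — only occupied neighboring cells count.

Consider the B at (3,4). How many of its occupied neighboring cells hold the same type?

Occupied neighbors of (3,4): (2,3)=B, (2,4)=A, (3,5)=A, (4,3)=A, (4,4)=A, (4,5)=A.
Same type (B): 1 of 6.

1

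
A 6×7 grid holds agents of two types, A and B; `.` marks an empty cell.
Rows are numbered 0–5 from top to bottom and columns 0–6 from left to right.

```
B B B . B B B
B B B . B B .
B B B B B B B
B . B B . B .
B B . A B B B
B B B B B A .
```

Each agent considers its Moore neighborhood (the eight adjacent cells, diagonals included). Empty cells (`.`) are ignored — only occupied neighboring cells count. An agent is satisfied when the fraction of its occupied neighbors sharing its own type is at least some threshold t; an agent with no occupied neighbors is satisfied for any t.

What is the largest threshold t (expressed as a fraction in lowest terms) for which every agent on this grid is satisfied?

(0,0)B 3/3
(0,1)B 5/5
(0,2)B 3/3
(0,4)B 3/3
(0,5)B 4/4
(0,6)B 2/2
(1,0)B 5/5
(1,1)B 8/8
(1,2)B 6/6
(1,4)B 6/6
(1,5)B 7/7
(2,0)B 4/4
(2,1)B 7/7
(2,2)B 6/6
(2,3)B 6/6
(2,4)B 6/6
(2,5)B 5/5
(2,6)B 3/3
(3,0)B 4/4
(3,2)B 5/6
(3,3)B 5/6
(3,5)B 6/6
(4,0)B 4/4
(4,1)B 6/6
(4,3)A 0/6
(4,4)B 5/7
(4,5)B 4/5
(4,6)B 2/3
(5,0)B 3/3
(5,1)B 4/4
(5,2)B 3/4
(5,3)B 3/4
(5,4)B 3/5
(5,5)A 0/4
The smallest same-type fraction is 0/6 at (4,3), which reduces to 0/1. Any threshold above that leaves this agent unsatisfied.

0/1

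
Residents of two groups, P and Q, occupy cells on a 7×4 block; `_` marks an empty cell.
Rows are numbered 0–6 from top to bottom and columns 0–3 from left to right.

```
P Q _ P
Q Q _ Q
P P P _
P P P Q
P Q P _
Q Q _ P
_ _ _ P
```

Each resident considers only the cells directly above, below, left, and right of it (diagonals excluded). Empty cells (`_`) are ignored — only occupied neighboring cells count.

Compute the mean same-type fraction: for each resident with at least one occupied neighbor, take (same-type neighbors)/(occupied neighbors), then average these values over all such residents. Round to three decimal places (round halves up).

0.550

(0,0)P 0/2
(0,1)Q 1/2
(0,3)P 0/1
(1,0)Q 1/3
(1,1)Q 2/3
(1,3)Q 0/1
(2,0)P 2/3
(2,1)P 3/4
(2,2)P 2/2
(3,0)P 3/3
(3,1)P 3/4
(3,2)P 3/4
(3,3)Q 0/1
(4,0)P 1/3
(4,1)Q 1/4
(4,2)P 1/2
(5,0)Q 1/2
(5,1)Q 2/2
(5,3)P 1/1
(6,3)P 1/1
Sum over 20 residents: 0/2 + 1/2 + 0/1 + 1/3 + 2/3 + 0/1 + 2/3 + 3/4 + 2/2 + 3/3 + 3/4 + 3/4 + 0/1 + 1/3 + 1/4 + 1/2 + 1/2 + 2/2 + 1/1 + 1/1 = 11; mean = 11 ÷ 20 = 11/20 = 0.55 → 0.550.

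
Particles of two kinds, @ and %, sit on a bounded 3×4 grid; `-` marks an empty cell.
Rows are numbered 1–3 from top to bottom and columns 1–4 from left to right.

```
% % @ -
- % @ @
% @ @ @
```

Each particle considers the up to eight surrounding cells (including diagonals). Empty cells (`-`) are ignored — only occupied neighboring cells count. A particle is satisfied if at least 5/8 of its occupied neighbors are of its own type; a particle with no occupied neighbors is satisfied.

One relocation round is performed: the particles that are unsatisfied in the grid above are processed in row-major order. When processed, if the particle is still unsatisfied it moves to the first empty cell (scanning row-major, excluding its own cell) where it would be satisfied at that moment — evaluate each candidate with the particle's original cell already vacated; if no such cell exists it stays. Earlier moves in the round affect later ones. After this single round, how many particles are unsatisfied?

Initially unsatisfied (in order): (1,2), (1,3), (2,2), (3,1), (3,2).
  (1,2) → (2,1).
  (1,3): now satisfied by earlier moves; stays.
  (2,2): no empty cell satisfies it; stays.
  (3,1): now satisfied by earlier moves; stays.
  (3,2) → (1,4).
Resulting grid:
% - @ @
% % @ @
% - @ @
Unsatisfied now: (2,2).

1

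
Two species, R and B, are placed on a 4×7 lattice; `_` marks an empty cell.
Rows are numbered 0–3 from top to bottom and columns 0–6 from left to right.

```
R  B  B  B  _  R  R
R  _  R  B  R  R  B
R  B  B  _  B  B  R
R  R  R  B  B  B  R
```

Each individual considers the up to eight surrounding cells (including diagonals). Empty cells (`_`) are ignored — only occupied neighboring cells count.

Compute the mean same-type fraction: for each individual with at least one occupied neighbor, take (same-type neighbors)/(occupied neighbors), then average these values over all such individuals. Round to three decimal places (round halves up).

(0,0)R 1/2
(0,1)B 1/4
(0,2)B 3/4
(0,3)B 2/4
(0,5)R 3/4
(0,6)R 2/3
(1,0)R 2/4
(1,2)R 0/6
(1,3)B 4/6
(1,4)R 2/6
(1,5)R 4/7
(1,6)B 1/5
(2,0)R 3/4
(2,1)B 1/7
(2,2)B 3/6
(2,4)B 5/7
(2,5)B 4/8
(2,6)R 2/5
(3,0)R 2/3
(3,1)R 3/5
(3,2)R 1/4
(3,3)B 3/4
(3,4)B 4/4
(3,5)B 3/5
(3,6)R 1/3
Sum over 25 individuals: 1/2 + 1/4 + 3/4 + 2/4 + 3/4 + 2/3 + 2/4 + 0/6 + 4/6 + 2/6 + 4/7 + 1/5 + 3/4 + 1/7 + 3/6 + 5/7 + 4/8 + 2/5 + 2/3 + 3/5 + 1/4 + 3/4 + 4/4 + 3/5 + 1/3 = 1354/105; mean = 1354/105 ÷ 25 = 1354/2625 = 0.515809… → 0.516.

0.516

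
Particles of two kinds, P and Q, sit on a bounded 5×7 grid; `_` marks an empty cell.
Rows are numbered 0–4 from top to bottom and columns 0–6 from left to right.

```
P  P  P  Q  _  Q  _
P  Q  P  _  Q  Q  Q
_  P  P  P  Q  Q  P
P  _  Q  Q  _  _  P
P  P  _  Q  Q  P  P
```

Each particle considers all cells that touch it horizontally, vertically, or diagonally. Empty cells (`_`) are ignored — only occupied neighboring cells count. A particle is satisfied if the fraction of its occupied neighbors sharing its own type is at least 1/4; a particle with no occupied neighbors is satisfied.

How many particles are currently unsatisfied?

1

(0,0)P 2/3 satisfied
(0,1)P 4/5 satisfied
(0,2)P 2/4 satisfied
(0,3)Q 1/3 satisfied
(0,5)Q 3/3 satisfied
(1,0)P 3/4 satisfied
(1,1)Q 0/7 not
(1,2)P 5/7 satisfied
(1,4)Q 5/6 satisfied
(1,5)Q 5/6 satisfied
(1,6)Q 3/4 satisfied
(2,1)P 4/6 satisfied
(2,2)P 3/6 satisfied
(2,3)P 2/6 satisfied
(2,4)Q 4/5 satisfied
(2,5)Q 4/6 satisfied
(2,6)P 1/4 satisfied
(3,0)P 3/3 satisfied
(3,2)Q 2/6 satisfied
(3,3)Q 4/6 satisfied
(3,6)P 3/4 satisfied
(4,0)P 2/2 satisfied
(4,1)P 2/3 satisfied
(4,3)Q 3/3 satisfied
(4,4)Q 2/3 satisfied
(4,5)P 2/3 satisfied
(4,6)P 2/2 satisfied
Unsatisfied: (1,1) — 1 in total.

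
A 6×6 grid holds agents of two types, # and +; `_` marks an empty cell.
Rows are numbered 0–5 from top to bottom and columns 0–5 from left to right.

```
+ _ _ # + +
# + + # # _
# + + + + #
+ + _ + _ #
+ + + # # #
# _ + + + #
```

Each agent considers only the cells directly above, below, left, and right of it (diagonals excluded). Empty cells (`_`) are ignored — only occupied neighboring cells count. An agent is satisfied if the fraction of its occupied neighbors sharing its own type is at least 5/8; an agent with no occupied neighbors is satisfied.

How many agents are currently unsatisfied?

(0,0)+ 0/1 not
(0,3)# 1/2 not
(0,4)+ 1/3 not
(0,5)+ 1/1 satisfied
(1,0)# 1/3 not
(1,1)+ 2/3 satisfied
(1,2)+ 2/3 satisfied
(1,3)# 2/4 not
(1,4)# 1/3 not
(2,0)# 1/3 not
(2,1)+ 3/4 satisfied
(2,2)+ 3/3 satisfied
(2,3)+ 3/4 satisfied
(2,4)+ 1/3 not
(2,5)# 1/2 not
(3,0)+ 2/3 satisfied
(3,1)+ 3/3 satisfied
(3,3)+ 1/2 not
(3,5)# 2/2 satisfied
(4,0)+ 2/3 satisfied
(4,1)+ 3/3 satisfied
(4,2)+ 2/3 satisfied
(4,3)# 1/4 not
(4,4)# 2/3 satisfied
(4,5)# 3/3 satisfied
(5,0)# 0/1 not
(5,2)+ 2/2 satisfied
(5,3)+ 2/3 satisfied
(5,4)+ 1/3 not
(5,5)# 1/2 not
Unsatisfied: (0,0), (0,3), (0,4), (1,0), (1,3), (1,4), (2,0), (2,4), (2,5), (3,3), (4,3), (5,0), (5,4), (5,5) — 14 in total.

14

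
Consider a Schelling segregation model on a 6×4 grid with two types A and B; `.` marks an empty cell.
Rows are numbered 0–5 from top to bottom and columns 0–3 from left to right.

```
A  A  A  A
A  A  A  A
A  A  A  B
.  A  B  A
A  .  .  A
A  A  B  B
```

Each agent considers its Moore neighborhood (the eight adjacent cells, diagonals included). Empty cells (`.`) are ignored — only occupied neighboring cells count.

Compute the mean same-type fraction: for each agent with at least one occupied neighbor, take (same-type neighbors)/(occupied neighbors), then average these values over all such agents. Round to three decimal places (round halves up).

0.748

Row 0: (0,0)A 3/3 · (0,1)A 5/5 · (0,2)A 5/5 · (0,3)A 3/3
Row 1: (1,0)A 5/5 · (1,1)A 8/8 · (1,2)A 7/8 · (1,3)A 4/5
Row 2: (2,0)A 4/4 · (2,1)A 6/7 · (2,2)A 6/8 · (2,3)B 1/5
Row 3: (3,1)A 4/5 · (3,2)B 1/6 · (3,3)A 2/4
Row 4: (4,0)A 3/3 · (4,3)A 1/4
Row 5: (5,0)A 2/2 · (5,1)A 2/3 · (5,2)B 1/3 · (5,3)B 1/2
Sum over 21 agents: 3/3 + 5/5 + 5/5 + 3/3 + 5/5 + 8/8 + 7/8 + 4/5 + 4/4 + 6/7 + 6/8 + 1/5 + 4/5 + 1/6 + 2/4 + 3/3 + 1/4 + 2/2 + 2/3 + 1/3 + 1/2 = 13187/840; mean = 13187/840 ÷ 21 = 13187/17640 = 0.747562… → 0.748.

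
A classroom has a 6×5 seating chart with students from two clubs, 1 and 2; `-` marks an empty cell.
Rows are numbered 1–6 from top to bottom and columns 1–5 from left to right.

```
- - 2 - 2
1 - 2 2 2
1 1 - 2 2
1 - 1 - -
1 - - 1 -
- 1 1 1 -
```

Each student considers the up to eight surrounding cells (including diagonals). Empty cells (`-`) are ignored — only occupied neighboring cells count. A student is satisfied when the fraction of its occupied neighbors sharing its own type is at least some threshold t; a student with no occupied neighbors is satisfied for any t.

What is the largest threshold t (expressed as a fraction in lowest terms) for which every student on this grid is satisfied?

Row 1: (1,3)2 2/2 · (1,5)2 2/2
Row 2: (2,1)1 2/2 · (2,3)2 3/4 · (2,4)2 6/6 · (2,5)2 4/4
Row 3: (3,1)1 3/3 · (3,2)1 4/5 · (3,4)2 4/5 · (3,5)2 3/3
Row 4: (4,1)1 3/3 · (4,3)1 2/3
Row 5: (5,1)1 2/2 · (5,4)1 3/3
Row 6: (6,2)1 2/2 · (6,3)1 3/3 · (6,4)1 2/2
The smallest same-type fraction is 2/3 at (4,3), which reduces to 2/3. Any threshold above that leaves this student unsatisfied.

2/3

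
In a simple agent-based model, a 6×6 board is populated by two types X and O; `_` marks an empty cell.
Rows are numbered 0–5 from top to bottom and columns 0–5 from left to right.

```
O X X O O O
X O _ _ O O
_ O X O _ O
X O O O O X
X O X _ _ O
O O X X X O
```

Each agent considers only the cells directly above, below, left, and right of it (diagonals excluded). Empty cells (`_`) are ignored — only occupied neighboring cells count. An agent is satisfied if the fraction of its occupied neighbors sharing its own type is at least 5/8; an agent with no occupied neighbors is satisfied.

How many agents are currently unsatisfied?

20

Row 0: (0,0)O 0/2 ✗ · (0,1)X 1/3 ✗ · (0,2)X 1/2 ✗ · (0,3)O 1/2 ✗ · (0,4)O 3/3 ✓ · (0,5)O 2/2 ✓
Row 1: (1,0)X 0/2 ✗ · (1,1)O 1/3 ✗ · (1,4)O 2/2 ✓ · (1,5)O 3/3 ✓
Row 2: (2,1)O 2/3 ✓ · (2,2)X 0/3 ✗ · (2,3)O 1/2 ✗ · (2,5)O 1/2 ✗
Row 3: (3,0)X 1/2 ✗ · (3,1)O 3/4 ✓ · (3,2)O 2/4 ✗ · (3,3)O 3/3 ✓ · (3,4)O 1/2 ✗ · (3,5)X 0/3 ✗
Row 4: (4,0)X 1/3 ✗ · (4,1)O 2/4 ✗ · (4,2)X 1/3 ✗ · (4,5)O 1/2 ✗
Row 5: (5,0)O 1/2 ✗ · (5,1)O 2/3 ✓ · (5,2)X 2/3 ✓ · (5,3)X 2/2 ✓ · (5,4)X 1/2 ✗ · (5,5)O 1/2 ✗
Unsatisfied: (0,0), (0,1), (0,2), (0,3), (1,0), (1,1), (2,2), (2,3), (2,5), (3,0), (3,2), (3,4), (3,5), (4,0), (4,1), (4,2), (4,5), (5,0), (5,4), (5,5) — 20 in total.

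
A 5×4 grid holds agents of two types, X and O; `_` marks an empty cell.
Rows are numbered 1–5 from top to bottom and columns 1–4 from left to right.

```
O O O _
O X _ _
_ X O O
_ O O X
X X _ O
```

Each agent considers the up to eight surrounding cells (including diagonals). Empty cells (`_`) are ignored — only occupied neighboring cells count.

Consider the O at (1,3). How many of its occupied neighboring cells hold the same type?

1

Occupied neighbors of (1,3): (1,2)=O, (2,2)=X.
Same type (O): 1 of 2.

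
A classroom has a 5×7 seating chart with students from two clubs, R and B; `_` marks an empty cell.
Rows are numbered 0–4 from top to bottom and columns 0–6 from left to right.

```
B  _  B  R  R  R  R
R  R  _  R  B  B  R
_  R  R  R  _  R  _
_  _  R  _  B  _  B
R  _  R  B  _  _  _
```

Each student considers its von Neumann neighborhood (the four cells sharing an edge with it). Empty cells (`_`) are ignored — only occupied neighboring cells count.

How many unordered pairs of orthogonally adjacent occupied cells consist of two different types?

Scan each occupied cell's neighbors to the right and below so each pair is counted once.
From row 0: 4 unlike of 9 pairs (running 4/9).
From row 1: 3 unlike of 7 pairs (running 7/16).
From row 2: 0 unlike of 3 pairs (running 7/19).
From row 3: 0 unlike of 1 pairs (running 7/20).
From row 4: 1 unlike of 1 pairs (running 8/21).
Total adjacent occupied pairs: 21; unlike-type pairs: 8.

8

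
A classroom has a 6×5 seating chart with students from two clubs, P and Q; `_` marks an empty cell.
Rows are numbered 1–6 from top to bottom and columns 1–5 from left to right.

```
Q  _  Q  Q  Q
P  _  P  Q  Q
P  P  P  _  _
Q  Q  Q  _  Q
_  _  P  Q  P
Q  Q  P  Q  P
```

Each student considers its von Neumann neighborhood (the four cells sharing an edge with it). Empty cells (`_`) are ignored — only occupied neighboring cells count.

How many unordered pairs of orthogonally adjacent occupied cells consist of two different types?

13

Scan each occupied cell's neighbors to the right and below so each pair is counted once.
From row 1: 2 unlike of 6 pairs (running 2/6).
From row 2: 1 unlike of 4 pairs (running 3/10).
From row 3: 3 unlike of 5 pairs (running 6/15).
From row 4: 2 unlike of 4 pairs (running 8/19).
From row 5: 2 unlike of 5 pairs (running 10/24).
From row 6: 3 unlike of 4 pairs (running 13/28).
Total adjacent occupied pairs: 28; unlike-type pairs: 13.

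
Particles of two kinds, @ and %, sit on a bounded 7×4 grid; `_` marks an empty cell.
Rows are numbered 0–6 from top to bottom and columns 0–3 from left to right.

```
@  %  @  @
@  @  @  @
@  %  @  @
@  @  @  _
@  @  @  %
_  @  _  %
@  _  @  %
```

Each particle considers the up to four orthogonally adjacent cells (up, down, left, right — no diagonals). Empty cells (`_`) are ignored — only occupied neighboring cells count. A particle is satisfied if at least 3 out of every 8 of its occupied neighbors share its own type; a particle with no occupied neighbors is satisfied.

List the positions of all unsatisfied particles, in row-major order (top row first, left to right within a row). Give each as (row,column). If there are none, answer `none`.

(0,0)@ 1/2 ✓
(0,1)% 0/3 ✗
(0,2)@ 2/3 ✓
(0,3)@ 2/2 ✓
(1,0)@ 3/3 ✓
(1,1)@ 2/4 ✓
(1,2)@ 4/4 ✓
(1,3)@ 3/3 ✓
(2,0)@ 2/3 ✓
(2,1)% 0/4 ✗
(2,2)@ 3/4 ✓
(2,3)@ 2/2 ✓
(3,0)@ 3/3 ✓
(3,1)@ 3/4 ✓
(3,2)@ 3/3 ✓
(4,0)@ 2/2 ✓
(4,1)@ 4/4 ✓
(4,2)@ 2/3 ✓
(4,3)% 1/2 ✓
(5,1)@ 1/1 ✓
(5,3)% 2/2 ✓
(6,0)@ 0/0 ✓
(6,2)@ 0/1 ✗
(6,3)% 1/2 ✓

(0,1), (2,1), (6,2)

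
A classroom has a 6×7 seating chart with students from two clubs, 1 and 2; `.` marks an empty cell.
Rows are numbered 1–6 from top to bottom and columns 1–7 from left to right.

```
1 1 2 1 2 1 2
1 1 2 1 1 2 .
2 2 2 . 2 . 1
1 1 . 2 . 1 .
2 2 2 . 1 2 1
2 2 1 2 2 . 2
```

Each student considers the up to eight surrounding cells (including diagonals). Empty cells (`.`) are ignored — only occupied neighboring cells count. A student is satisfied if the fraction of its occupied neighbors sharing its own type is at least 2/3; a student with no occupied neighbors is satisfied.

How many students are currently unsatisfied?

(1,1)1 3/3 satisfied
(1,2)1 3/5 not
(1,3)2 1/5 not
(1,4)1 2/5 not
(1,5)2 1/5 not
(1,6)1 1/4 not
(1,7)2 1/2 not
(2,1)1 3/5 not
(2,2)1 3/8 not
(2,3)2 3/7 not
(2,4)1 2/7 not
(2,5)1 3/6 not
(2,6)2 3/6 not
(3,1)2 1/5 not
(3,2)2 3/7 not
(3,3)2 3/6 not
(3,5)2 2/5 not
(3,7)1 1/2 not
(4,1)1 1/5 not
(4,2)1 1/7 not
(4,4)2 3/4 satisfied
(4,6)1 3/5 not
(5,1)2 3/5 not
(5,2)2 4/7 not
(5,3)2 4/6 satisfied
(5,5)1 1/5 not
(5,6)2 2/5 not
(5,7)1 1/3 not
(6,1)2 3/3 satisfied
(6,2)2 4/5 satisfied
(6,3)1 0/4 not
(6,4)2 2/4 not
(6,5)2 2/3 satisfied
(6,7)2 1/2 not
Unsatisfied: (1,2), (1,3), (1,4), (1,5), (1,6), (1,7), (2,1), (2,2), (2,3), (2,4), (2,5), (2,6), (3,1), (3,2), (3,3), (3,5), (3,7), (4,1), (4,2), (4,6), (5,1), (5,2), (5,5), (5,6), (5,7), (6,3), (6,4), (6,7) — 28 in total.

28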